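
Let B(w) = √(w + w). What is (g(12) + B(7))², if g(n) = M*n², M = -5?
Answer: (720 - √14)² ≈ 5.1303e+5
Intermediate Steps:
g(n) = -5*n²
B(w) = √2*√w (B(w) = √(2*w) = √2*√w)
(g(12) + B(7))² = (-5*12² + √2*√7)² = (-5*144 + √14)² = (-720 + √14)²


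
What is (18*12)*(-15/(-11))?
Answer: 3240/11 ≈ 294.55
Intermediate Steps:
(18*12)*(-15/(-11)) = 216*(-15*(-1/11)) = 216*(15/11) = 3240/11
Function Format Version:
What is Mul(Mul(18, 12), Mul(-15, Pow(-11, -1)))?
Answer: Rational(3240, 11) ≈ 294.55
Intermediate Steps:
Mul(Mul(18, 12), Mul(-15, Pow(-11, -1))) = Mul(216, Mul(-15, Rational(-1, 11))) = Mul(216, Rational(15, 11)) = Rational(3240, 11)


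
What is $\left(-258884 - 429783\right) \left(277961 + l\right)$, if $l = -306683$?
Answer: $19779893574$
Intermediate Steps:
$\left(-258884 - 429783\right) \left(277961 + l\right) = \left(-258884 - 429783\right) \left(277961 - 306683\right) = \left(-688667\right) \left(-28722\right) = 19779893574$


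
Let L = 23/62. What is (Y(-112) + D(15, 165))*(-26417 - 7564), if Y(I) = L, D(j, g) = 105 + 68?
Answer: -365261769/62 ≈ -5.8913e+6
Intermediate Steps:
L = 23/62 (L = 23*(1/62) = 23/62 ≈ 0.37097)
D(j, g) = 173
Y(I) = 23/62
(Y(-112) + D(15, 165))*(-26417 - 7564) = (23/62 + 173)*(-26417 - 7564) = (10749/62)*(-33981) = -365261769/62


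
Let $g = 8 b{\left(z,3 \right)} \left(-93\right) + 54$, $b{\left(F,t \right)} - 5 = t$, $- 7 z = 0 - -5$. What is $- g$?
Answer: $5898$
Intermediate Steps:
$z = - \frac{5}{7}$ ($z = - \frac{0 - -5}{7} = - \frac{0 + 5}{7} = \left(- \frac{1}{7}\right) 5 = - \frac{5}{7} \approx -0.71429$)
$b{\left(F,t \right)} = 5 + t$
$g = -5898$ ($g = 8 \left(5 + 3\right) \left(-93\right) + 54 = 8 \cdot 8 \left(-93\right) + 54 = 64 \left(-93\right) + 54 = -5952 + 54 = -5898$)
$- g = \left(-1\right) \left(-5898\right) = 5898$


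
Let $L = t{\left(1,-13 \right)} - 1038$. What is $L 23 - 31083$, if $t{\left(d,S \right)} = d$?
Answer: $-54934$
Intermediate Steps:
$L = -1037$ ($L = 1 - 1038 = -1037$)
$L 23 - 31083 = \left(-1037\right) 23 - 31083 = -23851 - 31083 = -54934$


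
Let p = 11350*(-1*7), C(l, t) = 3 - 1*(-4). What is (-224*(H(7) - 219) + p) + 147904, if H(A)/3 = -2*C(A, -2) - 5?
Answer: 130278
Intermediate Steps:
C(l, t) = 7 (C(l, t) = 3 + 4 = 7)
H(A) = -57 (H(A) = 3*(-2*7 - 5) = 3*(-14 - 5) = 3*(-19) = -57)
p = -79450 (p = 11350*(-7) = -79450)
(-224*(H(7) - 219) + p) + 147904 = (-224*(-57 - 219) - 79450) + 147904 = (-224*(-276) - 79450) + 147904 = (61824 - 79450) + 147904 = -17626 + 147904 = 130278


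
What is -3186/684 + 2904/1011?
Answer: -22865/12806 ≈ -1.7855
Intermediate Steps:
-3186/684 + 2904/1011 = -3186*1/684 + 2904*(1/1011) = -177/38 + 968/337 = -22865/12806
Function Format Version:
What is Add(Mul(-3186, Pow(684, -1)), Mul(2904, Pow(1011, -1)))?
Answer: Rational(-22865, 12806) ≈ -1.7855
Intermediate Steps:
Add(Mul(-3186, Pow(684, -1)), Mul(2904, Pow(1011, -1))) = Add(Mul(-3186, Rational(1, 684)), Mul(2904, Rational(1, 1011))) = Add(Rational(-177, 38), Rational(968, 337)) = Rational(-22865, 12806)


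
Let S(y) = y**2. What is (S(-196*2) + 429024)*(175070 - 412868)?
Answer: -138562041024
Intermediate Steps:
(S(-196*2) + 429024)*(175070 - 412868) = ((-196*2)**2 + 429024)*(175070 - 412868) = ((-392)**2 + 429024)*(-237798) = (153664 + 429024)*(-237798) = 582688*(-237798) = -138562041024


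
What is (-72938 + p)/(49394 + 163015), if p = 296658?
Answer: 223720/212409 ≈ 1.0533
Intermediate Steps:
(-72938 + p)/(49394 + 163015) = (-72938 + 296658)/(49394 + 163015) = 223720/212409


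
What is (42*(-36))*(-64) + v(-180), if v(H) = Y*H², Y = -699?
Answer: -22550832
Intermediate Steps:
v(H) = -699*H²
(42*(-36))*(-64) + v(-180) = (42*(-36))*(-64) - 699*(-180)² = -1512*(-64) - 699*32400 = 96768 - 22647600 = -22550832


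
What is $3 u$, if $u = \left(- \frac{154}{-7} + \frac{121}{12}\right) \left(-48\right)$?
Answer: $-4620$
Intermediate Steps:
$u = -1540$ ($u = \left(\left(-154\right) \left(- \frac{1}{7}\right) + 121 \cdot \frac{1}{12}\right) \left(-48\right) = \left(22 + \frac{121}{12}\right) \left(-48\right) = \frac{385}{12} \left(-48\right) = -1540$)
$3 u = 3 \left(-1540\right) = -4620$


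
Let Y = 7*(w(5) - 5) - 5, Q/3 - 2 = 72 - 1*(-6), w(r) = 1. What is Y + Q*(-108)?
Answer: -25953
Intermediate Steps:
Q = 240 (Q = 6 + 3*(72 - 1*(-6)) = 6 + 3*(72 + 6) = 6 + 3*78 = 6 + 234 = 240)
Y = -33 (Y = 7*(1 - 5) - 5 = 7*(-4) - 5 = -28 - 5 = -33)
Y + Q*(-108) = -33 + 240*(-108) = -33 - 25920 = -25953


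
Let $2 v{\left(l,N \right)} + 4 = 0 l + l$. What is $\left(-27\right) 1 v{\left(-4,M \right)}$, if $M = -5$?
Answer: $108$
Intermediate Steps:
$v{\left(l,N \right)} = -2 + \frac{l}{2}$ ($v{\left(l,N \right)} = -2 + \frac{0 l + l}{2} = -2 + \frac{0 + l}{2} = -2 + \frac{l}{2}$)
$\left(-27\right) 1 v{\left(-4,M \right)} = \left(-27\right) 1 \left(-2 + \frac{1}{2} \left(-4\right)\right) = - 27 \left(-2 - 2\right) = \left(-27\right) \left(-4\right) = 108$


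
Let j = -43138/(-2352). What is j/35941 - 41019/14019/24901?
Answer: 1931908582669/4918243736439768 ≈ 0.00039280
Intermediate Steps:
j = 21569/1176 (j = -43138*(-1/2352) = 21569/1176 ≈ 18.341)
j/35941 - 41019/14019/24901 = (21569/1176)/35941 - 41019/14019/24901 = (21569/1176)*(1/35941) - 41019*1/14019*(1/24901) = 21569/42266616 - 13673/4673*1/24901 = 21569/42266616 - 13673/116362373 = 1931908582669/4918243736439768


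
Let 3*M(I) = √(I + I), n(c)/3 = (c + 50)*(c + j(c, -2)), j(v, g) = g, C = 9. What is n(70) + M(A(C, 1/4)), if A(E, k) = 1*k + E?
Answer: 24480 + √74/6 ≈ 24481.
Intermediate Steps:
A(E, k) = E + k (A(E, k) = k + E = E + k)
n(c) = 3*(-2 + c)*(50 + c) (n(c) = 3*((c + 50)*(c - 2)) = 3*((50 + c)*(-2 + c)) = 3*((-2 + c)*(50 + c)) = 3*(-2 + c)*(50 + c))
M(I) = √2*√I/3 (M(I) = √(I + I)/3 = √(2*I)/3 = (√2*√I)/3 = √2*√I/3)
n(70) + M(A(C, 1/4)) = (-300 + 3*70² + 144*70) + √2*√(9 + 1/4)/3 = (-300 + 3*4900 + 10080) + √2*√(9 + ¼)/3 = (-300 + 14700 + 10080) + √2*√(37/4)/3 = 24480 + √2*(√37/2)/3 = 24480 + √74/6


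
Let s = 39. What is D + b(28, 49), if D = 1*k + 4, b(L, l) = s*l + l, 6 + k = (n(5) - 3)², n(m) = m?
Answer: 1962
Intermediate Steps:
k = -2 (k = -6 + (5 - 3)² = -6 + 2² = -6 + 4 = -2)
b(L, l) = 40*l (b(L, l) = 39*l + l = 40*l)
D = 2 (D = 1*(-2) + 4 = -2 + 4 = 2)
D + b(28, 49) = 2 + 40*49 = 2 + 1960 = 1962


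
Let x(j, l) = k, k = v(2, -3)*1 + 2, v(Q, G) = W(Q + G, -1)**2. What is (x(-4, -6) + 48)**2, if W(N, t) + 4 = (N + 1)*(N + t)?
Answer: 4356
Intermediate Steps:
W(N, t) = -4 + (1 + N)*(N + t) (W(N, t) = -4 + (N + 1)*(N + t) = -4 + (1 + N)*(N + t))
v(Q, G) = (-5 + (G + Q)**2)**2 (v(Q, G) = (-4 + (Q + G) - 1 + (Q + G)**2 + (Q + G)*(-1))**2 = (-4 + (G + Q) - 1 + (G + Q)**2 + (G + Q)*(-1))**2 = (-4 + (G + Q) - 1 + (G + Q)**2 + (-G - Q))**2 = (-5 + (G + Q)**2)**2)
k = 18 (k = (-5 + (-3 + 2)**2)**2*1 + 2 = (-5 + (-1)**2)**2*1 + 2 = (-5 + 1)**2*1 + 2 = (-4)**2*1 + 2 = 16*1 + 2 = 16 + 2 = 18)
x(j, l) = 18
(x(-4, -6) + 48)**2 = (18 + 48)**2 = 66**2 = 4356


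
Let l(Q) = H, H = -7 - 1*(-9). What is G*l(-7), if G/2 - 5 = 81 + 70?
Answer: 624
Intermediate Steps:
G = 312 (G = 10 + 2*(81 + 70) = 10 + 2*151 = 10 + 302 = 312)
H = 2 (H = -7 + 9 = 2)
l(Q) = 2
G*l(-7) = 312*2 = 624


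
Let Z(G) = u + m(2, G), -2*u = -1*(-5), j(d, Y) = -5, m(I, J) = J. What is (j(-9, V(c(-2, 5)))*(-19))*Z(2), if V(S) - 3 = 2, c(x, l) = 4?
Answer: -95/2 ≈ -47.500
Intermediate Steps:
V(S) = 5 (V(S) = 3 + 2 = 5)
u = -5/2 (u = -(-1)*(-5)/2 = -½*5 = -5/2 ≈ -2.5000)
Z(G) = -5/2 + G
(j(-9, V(c(-2, 5)))*(-19))*Z(2) = (-5*(-19))*(-5/2 + 2) = 95*(-½) = -95/2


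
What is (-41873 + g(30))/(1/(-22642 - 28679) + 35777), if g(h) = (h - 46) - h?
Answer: -2151324999/1836111416 ≈ -1.1717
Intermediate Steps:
g(h) = -46 (g(h) = (-46 + h) - h = -46)
(-41873 + g(30))/(1/(-22642 - 28679) + 35777) = (-41873 - 46)/(1/(-22642 - 28679) + 35777) = -41919/(1/(-51321) + 35777) = -41919/(-1/51321 + 35777) = -41919/1836111416/51321 = -41919*51321/1836111416 = -2151324999/1836111416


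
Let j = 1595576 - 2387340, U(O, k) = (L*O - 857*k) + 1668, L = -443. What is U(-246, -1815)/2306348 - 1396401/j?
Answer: 283734090357/114130207367 ≈ 2.4861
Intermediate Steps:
U(O, k) = 1668 - 857*k - 443*O (U(O, k) = (-443*O - 857*k) + 1668 = (-857*k - 443*O) + 1668 = 1668 - 857*k - 443*O)
j = -791764
U(-246, -1815)/2306348 - 1396401/j = (1668 - 857*(-1815) - 443*(-246))/2306348 - 1396401/(-791764) = (1668 + 1555455 + 108978)*(1/2306348) - 1396401*(-1/791764) = 1666101*(1/2306348) + 1396401/791764 = 1666101/2306348 + 1396401/791764 = 283734090357/114130207367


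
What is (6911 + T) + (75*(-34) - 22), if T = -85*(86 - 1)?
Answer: -2886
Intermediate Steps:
T = -7225 (T = -85*85 = -7225)
(6911 + T) + (75*(-34) - 22) = (6911 - 7225) + (75*(-34) - 22) = -314 + (-2550 - 22) = -314 - 2572 = -2886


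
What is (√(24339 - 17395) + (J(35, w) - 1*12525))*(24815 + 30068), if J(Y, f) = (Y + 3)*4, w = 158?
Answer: -679067359 + 219532*√434 ≈ -6.7449e+8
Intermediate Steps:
J(Y, f) = 12 + 4*Y (J(Y, f) = (3 + Y)*4 = 12 + 4*Y)
(√(24339 - 17395) + (J(35, w) - 1*12525))*(24815 + 30068) = (√(24339 - 17395) + ((12 + 4*35) - 1*12525))*(24815 + 30068) = (√6944 + ((12 + 140) - 12525))*54883 = (4*√434 + (152 - 12525))*54883 = (4*√434 - 12373)*54883 = (-12373 + 4*√434)*54883 = -679067359 + 219532*√434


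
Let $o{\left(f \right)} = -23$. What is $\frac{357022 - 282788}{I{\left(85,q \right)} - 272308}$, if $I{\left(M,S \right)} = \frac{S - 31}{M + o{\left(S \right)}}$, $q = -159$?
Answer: $- \frac{2301254}{8441643} \approx -0.27261$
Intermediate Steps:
$I{\left(M,S \right)} = \frac{-31 + S}{-23 + M}$ ($I{\left(M,S \right)} = \frac{S - 31}{M - 23} = \frac{-31 + S}{-23 + M}$)
$\frac{357022 - 282788}{I{\left(85,q \right)} - 272308} = \frac{357022 - 282788}{\frac{-31 - 159}{-23 + 85} - 272308} = \frac{74234}{\frac{1}{62} \left(-190\right) - 272308} = \frac{74234}{- \frac{95}{31} - 272308} = \frac{74234}{- \frac{8441643}{31}} = 74234 \left(- \frac{31}{8441643}\right) = - \frac{2301254}{8441643}$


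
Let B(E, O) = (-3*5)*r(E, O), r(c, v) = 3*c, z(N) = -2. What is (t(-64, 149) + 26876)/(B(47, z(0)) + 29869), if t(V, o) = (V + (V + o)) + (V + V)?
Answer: 26769/27754 ≈ 0.96451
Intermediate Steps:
B(E, O) = -45*E (B(E, O) = (-3*5)*(3*E) = -45*E)
t(V, o) = o + 4*V (t(V, o) = (o + 2*V) + 2*V = o + 4*V)
(t(-64, 149) + 26876)/(B(47, z(0)) + 29869) = ((149 + 4*(-64)) + 26876)/(-45*47 + 29869) = ((149 - 256) + 26876)/(-2115 + 29869) = (-107 + 26876)/27754 = 26769*(1/27754) = 26769/27754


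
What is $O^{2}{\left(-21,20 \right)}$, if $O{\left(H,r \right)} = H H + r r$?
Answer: $707281$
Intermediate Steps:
$O{\left(H,r \right)} = H^{2} + r^{2}$
$O^{2}{\left(-21,20 \right)} = \left(\left(-21\right)^{2} + 20^{2}\right)^{2} = \left(441 + 400\right)^{2} = 841^{2} = 707281$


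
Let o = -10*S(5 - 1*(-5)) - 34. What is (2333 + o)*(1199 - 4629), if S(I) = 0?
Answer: -7885570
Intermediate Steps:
o = -34 (o = -10*0 - 34 = 0 - 34 = -34)
(2333 + o)*(1199 - 4629) = (2333 - 34)*(1199 - 4629) = 2299*(-3430) = -7885570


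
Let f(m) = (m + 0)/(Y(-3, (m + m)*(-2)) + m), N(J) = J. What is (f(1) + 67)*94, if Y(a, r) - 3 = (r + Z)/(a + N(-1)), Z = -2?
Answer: 69466/11 ≈ 6315.1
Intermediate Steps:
Y(a, r) = 3 + (-2 + r)/(-1 + a) (Y(a, r) = 3 + (r - 2)/(a - 1) = 3 + (-2 + r)/(-1 + a))
f(m) = m/(7/2 + 2*m) (f(m) = (m + 0)/((-5 + (m + m)*(-2) + 3*(-3))/(-1 - 3) + m) = m/((-5 + (2*m)*(-2) - 9)/(-4) + m) = m/(-(-5 - 4*m - 9)/4 + m) = m/(-(-14 - 4*m)/4 + m) = m/((7/2 + m) + m) = m/(7/2 + 2*m))
(f(1) + 67)*94 = (2*1/(7 + 4*1) + 67)*94 = (2*1/(7 + 4) + 67)*94 = (2*1/11 + 67)*94 = (2*1*(1/11) + 67)*94 = (2/11 + 67)*94 = (739/11)*94 = 69466/11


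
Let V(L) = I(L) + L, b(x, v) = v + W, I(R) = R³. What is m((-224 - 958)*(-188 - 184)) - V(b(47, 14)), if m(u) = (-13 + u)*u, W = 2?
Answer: 193333887352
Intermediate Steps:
b(x, v) = 2 + v (b(x, v) = v + 2 = 2 + v)
V(L) = L + L³ (V(L) = L³ + L = L + L³)
m(u) = u*(-13 + u)
m((-224 - 958)*(-188 - 184)) - V(b(47, 14)) = ((-224 - 958)*(-188 - 184))*(-13 + (-224 - 958)*(-188 - 184)) - ((2 + 14) + (2 + 14)³) = (-1182*(-372))*(-13 - 1182*(-372)) - (16 + 16³) = 439704*(-13 + 439704) - (16 + 4096) = 439704*439691 - 1*4112 = 193333891464 - 4112 = 193333887352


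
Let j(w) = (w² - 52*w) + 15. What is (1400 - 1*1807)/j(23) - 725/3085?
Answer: 156579/402284 ≈ 0.38923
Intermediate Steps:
j(w) = 15 + w² - 52*w
(1400 - 1*1807)/j(23) - 725/3085 = (1400 - 1*1807)/(15 + 23² - 52*23) - 725/3085 = (1400 - 1807)/(15 + 529 - 1196) - 725*1/3085 = -407/(-652) - 145/617 = -407*(-1/652) - 145/617 = 407/652 - 145/617 = 156579/402284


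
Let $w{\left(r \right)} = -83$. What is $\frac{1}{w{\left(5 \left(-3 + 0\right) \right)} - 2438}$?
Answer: $- \frac{1}{2521} \approx -0.00039667$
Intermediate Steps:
$\frac{1}{w{\left(5 \left(-3 + 0\right) \right)} - 2438} = \frac{1}{-83 - 2438} = \frac{1}{-2521} = - \frac{1}{2521}$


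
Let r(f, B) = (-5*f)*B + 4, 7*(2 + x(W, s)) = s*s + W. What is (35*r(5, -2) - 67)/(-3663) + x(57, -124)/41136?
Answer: -156152233/351589392 ≈ -0.44413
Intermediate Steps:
x(W, s) = -2 + W/7 + s²/7 (x(W, s) = -2 + (s*s + W)/7 = -2 + (s² + W)/7 = -2 + (W + s²)/7 = -2 + (W/7 + s²/7) = -2 + W/7 + s²/7)
r(f, B) = 4 - 5*B*f (r(f, B) = -5*B*f + 4 = 4 - 5*B*f)
(35*r(5, -2) - 67)/(-3663) + x(57, -124)/41136 = (35*(4 - 5*(-2)*5) - 67)/(-3663) + (-2 + (⅐)*57 + (⅐)*(-124)²)/41136 = (35*(4 + 50) - 67)*(-1/3663) + (-2 + 57/7 + (⅐)*15376)*(1/41136) = (35*54 - 67)*(-1/3663) + (-2 + 57/7 + 15376/7)*(1/41136) = (1890 - 67)*(-1/3663) + (15419/7)*(1/41136) = 1823*(-1/3663) + 15419/287952 = -1823/3663 + 15419/287952 = -156152233/351589392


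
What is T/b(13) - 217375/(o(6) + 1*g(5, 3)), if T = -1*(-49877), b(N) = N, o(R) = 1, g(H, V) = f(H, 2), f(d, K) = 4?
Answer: -515298/13 ≈ -39638.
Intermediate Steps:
g(H, V) = 4
T = 49877
T/b(13) - 217375/(o(6) + 1*g(5, 3)) = 49877/13 - 217375/(1 + 1*4) = 49877*(1/13) - 217375/(1 + 4) = 49877/13 - 217375/5 = 49877/13 - 217375*⅕ = 49877/13 - 43475 = -515298/13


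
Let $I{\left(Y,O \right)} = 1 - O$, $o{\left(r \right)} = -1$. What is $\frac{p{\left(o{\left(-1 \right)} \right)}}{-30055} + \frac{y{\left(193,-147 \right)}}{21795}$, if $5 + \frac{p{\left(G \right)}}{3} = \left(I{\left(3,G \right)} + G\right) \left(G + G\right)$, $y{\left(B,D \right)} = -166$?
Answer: $- \frac{906287}{131009745} \approx -0.0069177$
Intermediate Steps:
$p{\left(G \right)} = -15 + 6 G$ ($p{\left(G \right)} = -15 + 3 \left(\left(1 - G\right) + G\right) \left(G + G\right) = -15 + 3 \cdot 1 \cdot 2 G = -15 + 3 \cdot 2 G = -15 + 6 G$)
$\frac{p{\left(o{\left(-1 \right)} \right)}}{-30055} + \frac{y{\left(193,-147 \right)}}{21795} = \frac{-15 + 6 \left(-1\right)}{-30055} - \frac{166}{21795} = \left(-15 - 6\right) \left(- \frac{1}{30055}\right) - \frac{166}{21795} = \left(-21\right) \left(- \frac{1}{30055}\right) - \frac{166}{21795} = \frac{21}{30055} - \frac{166}{21795} = - \frac{906287}{131009745}$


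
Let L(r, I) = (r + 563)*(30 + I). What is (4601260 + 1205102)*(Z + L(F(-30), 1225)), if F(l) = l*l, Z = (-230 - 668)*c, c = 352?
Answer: 8825490242778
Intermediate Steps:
Z = -316096 (Z = (-230 - 668)*352 = -898*352 = -316096)
F(l) = l²
L(r, I) = (30 + I)*(563 + r) (L(r, I) = (563 + r)*(30 + I) = (30 + I)*(563 + r))
(4601260 + 1205102)*(Z + L(F(-30), 1225)) = (4601260 + 1205102)*(-316096 + (16890 + 30*(-30)² + 563*1225 + 1225*(-30)²)) = 5806362*(-316096 + (16890 + 30*900 + 689675 + 1225*900)) = 5806362*(-316096 + (16890 + 27000 + 689675 + 1102500)) = 5806362*(-316096 + 1836065) = 5806362*1519969 = 8825490242778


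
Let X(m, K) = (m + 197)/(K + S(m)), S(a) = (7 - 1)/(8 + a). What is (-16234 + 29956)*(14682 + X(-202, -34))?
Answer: 665047254774/3301 ≈ 2.0147e+8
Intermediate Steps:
S(a) = 6/(8 + a)
X(m, K) = (197 + m)/(K + 6/(8 + m)) (X(m, K) = (m + 197)/(K + 6/(8 + m)) = (197 + m)/(K + 6/(8 + m)))
(-16234 + 29956)*(14682 + X(-202, -34)) = (-16234 + 29956)*(14682 + (8 - 202)*(197 - 202)/(6 - 34*(8 - 202))) = 13722*(14682 - 194*(-5)/(6 - 34*(-194))) = 13722*(14682 - 194*(-5)/(6 + 6596)) = 13722*(14682 - 194*(-5)/6602) = 13722*(14682 + (1/6602)*(-194)*(-5)) = 13722*(14682 + 485/3301) = 13722*(48465767/3301) = 665047254774/3301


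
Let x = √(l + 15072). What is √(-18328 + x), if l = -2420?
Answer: √(-18328 + 2*√3163) ≈ 134.96*I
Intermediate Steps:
x = 2*√3163 (x = √(-2420 + 15072) = √12652 = 2*√3163 ≈ 112.48)
√(-18328 + x) = √(-18328 + 2*√3163)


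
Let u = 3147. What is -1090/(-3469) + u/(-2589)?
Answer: -2698311/2993747 ≈ -0.90132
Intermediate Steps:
-1090/(-3469) + u/(-2589) = -1090/(-3469) + 3147/(-2589) = -1090*(-1/3469) + 3147*(-1/2589) = 1090/3469 - 1049/863 = -2698311/2993747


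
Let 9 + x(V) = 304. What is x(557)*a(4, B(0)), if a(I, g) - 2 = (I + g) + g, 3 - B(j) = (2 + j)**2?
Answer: 1180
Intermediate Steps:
B(j) = 3 - (2 + j)**2
x(V) = 295 (x(V) = -9 + 304 = 295)
a(I, g) = 2 + I + 2*g (a(I, g) = 2 + ((I + g) + g) = 2 + (I + 2*g) = 2 + I + 2*g)
x(557)*a(4, B(0)) = 295*(2 + 4 + 2*(3 - (2 + 0)**2)) = 295*(2 + 4 + 2*(3 - 1*2**2)) = 295*(2 + 4 + 2*(3 - 1*4)) = 295*(2 + 4 + 2*(3 - 4)) = 295*(2 + 4 + 2*(-1)) = 295*(2 + 4 - 2) = 295*4 = 1180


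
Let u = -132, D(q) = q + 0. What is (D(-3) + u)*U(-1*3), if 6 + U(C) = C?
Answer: 1215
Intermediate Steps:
D(q) = q
U(C) = -6 + C
(D(-3) + u)*U(-1*3) = (-3 - 132)*(-6 - 1*3) = -135*(-6 - 3) = -135*(-9) = 1215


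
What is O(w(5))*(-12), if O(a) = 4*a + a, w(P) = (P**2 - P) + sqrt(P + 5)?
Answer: -1200 - 60*sqrt(10) ≈ -1389.7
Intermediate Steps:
w(P) = P**2 + sqrt(5 + P) - P (w(P) = (P**2 - P) + sqrt(5 + P) = P**2 + sqrt(5 + P) - P)
O(a) = 5*a
O(w(5))*(-12) = (5*(5**2 + sqrt(5 + 5) - 1*5))*(-12) = (5*(25 + sqrt(10) - 5))*(-12) = (5*(20 + sqrt(10)))*(-12) = (100 + 5*sqrt(10))*(-12) = -1200 - 60*sqrt(10)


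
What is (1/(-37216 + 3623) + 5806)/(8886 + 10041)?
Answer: 195040957/635814711 ≈ 0.30676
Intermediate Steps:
(1/(-37216 + 3623) + 5806)/(8886 + 10041) = (1/(-33593) + 5806)/18927 = (-1/33593 + 5806)*(1/18927) = (195040957/33593)*(1/18927) = 195040957/635814711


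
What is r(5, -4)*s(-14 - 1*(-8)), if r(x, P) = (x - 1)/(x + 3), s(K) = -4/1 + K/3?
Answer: -3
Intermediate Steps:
s(K) = -4 + K/3 (s(K) = -4*1 + K*(⅓) = -4 + K/3)
r(x, P) = (-1 + x)/(3 + x)
r(5, -4)*s(-14 - 1*(-8)) = ((-1 + 5)/(3 + 5))*(-4 + (-14 - 1*(-8))/3) = (4/8)*(-4 + (-14 + 8)/3) = ((⅛)*4)*(-4 + (⅓)*(-6)) = (-4 - 2)/2 = (½)*(-6) = -3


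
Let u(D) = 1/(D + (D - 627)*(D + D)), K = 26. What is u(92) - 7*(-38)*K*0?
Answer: -1/98348 ≈ -1.0168e-5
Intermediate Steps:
u(D) = 1/(D + 2*D*(-627 + D)) (u(D) = 1/(D + (-627 + D)*(2*D)) = 1/(D + 2*D*(-627 + D)))
u(92) - 7*(-38)*K*0 = 1/(92*(-1253 + 2*92)) - 7*(-38)*26*0 = 1/(92*(-1253 + 184)) - (-266)*0 = (1/92)/(-1069) - 1*0 = (1/92)*(-1/1069) + 0 = -1/98348 + 0 = -1/98348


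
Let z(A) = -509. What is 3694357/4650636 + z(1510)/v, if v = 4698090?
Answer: 2892342417401/3641517747540 ≈ 0.79427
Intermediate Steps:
3694357/4650636 + z(1510)/v = 3694357/4650636 - 509/4698090 = 2892342417401/3641517747540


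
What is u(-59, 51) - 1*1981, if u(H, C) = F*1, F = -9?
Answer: -1990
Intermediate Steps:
u(H, C) = -9 (u(H, C) = -9*1 = -9)
u(-59, 51) - 1*1981 = -9 - 1*1981 = -9 - 1981 = -1990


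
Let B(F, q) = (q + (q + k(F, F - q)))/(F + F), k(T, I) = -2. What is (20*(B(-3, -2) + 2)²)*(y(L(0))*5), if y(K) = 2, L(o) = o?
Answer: 1800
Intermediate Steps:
B(F, q) = (-2 + 2*q)/(2*F) (B(F, q) = (q + (q - 2))/(F + F) = (q + (-2 + q))/((2*F)) = (-2 + 2*q)*(1/(2*F)) = (-2 + 2*q)/(2*F))
(20*(B(-3, -2) + 2)²)*(y(L(0))*5) = (20*((-1 - 2)/(-3) + 2)²)*(2*5) = (20*(-⅓*(-3) + 2)²)*10 = (20*(1 + 2)²)*10 = (20*3²)*10 = (20*9)*10 = 180*10 = 1800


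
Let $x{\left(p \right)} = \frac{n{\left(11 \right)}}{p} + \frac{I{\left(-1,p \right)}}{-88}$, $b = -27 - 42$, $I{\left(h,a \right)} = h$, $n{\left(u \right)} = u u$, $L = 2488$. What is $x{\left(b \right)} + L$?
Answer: $\frac{15096557}{6072} \approx 2486.3$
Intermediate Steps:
$n{\left(u \right)} = u^{2}$
$b = -69$
$x{\left(p \right)} = \frac{1}{88} + \frac{121}{p}$ ($x{\left(p \right)} = \frac{11^{2}}{p} - \frac{1}{-88} = \frac{121}{p} - - \frac{1}{88} = \frac{121}{p} + \frac{1}{88} = \frac{1}{88} + \frac{121}{p}$)
$x{\left(b \right)} + L = \frac{10648 - 69}{88 \left(-69\right)} + 2488 = \frac{1}{88} \left(- \frac{1}{69}\right) 10579 + 2488 = - \frac{10579}{6072} + 2488 = \frac{15096557}{6072}$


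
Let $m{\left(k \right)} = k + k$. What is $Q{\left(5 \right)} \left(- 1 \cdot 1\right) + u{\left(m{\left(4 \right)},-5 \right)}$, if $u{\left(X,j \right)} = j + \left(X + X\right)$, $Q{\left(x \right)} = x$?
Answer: $6$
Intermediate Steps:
$m{\left(k \right)} = 2 k$
$u{\left(X,j \right)} = j + 2 X$
$Q{\left(5 \right)} \left(- 1 \cdot 1\right) + u{\left(m{\left(4 \right)},-5 \right)} = 5 \left(- 1 \cdot 1\right) - \left(5 - 2 \cdot 2 \cdot 4\right) = 5 \left(\left(-1\right) 1\right) + \left(-5 + 2 \cdot 8\right) = 5 \left(-1\right) + \left(-5 + 16\right) = -5 + 11 = 6$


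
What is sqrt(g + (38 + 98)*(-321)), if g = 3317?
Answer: I*sqrt(40339) ≈ 200.85*I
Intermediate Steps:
sqrt(g + (38 + 98)*(-321)) = sqrt(3317 + (38 + 98)*(-321)) = sqrt(3317 + 136*(-321)) = sqrt(3317 - 43656) = sqrt(-40339) = I*sqrt(40339)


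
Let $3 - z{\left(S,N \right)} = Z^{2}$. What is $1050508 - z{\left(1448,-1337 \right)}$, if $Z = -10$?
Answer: $1050605$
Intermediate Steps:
$z{\left(S,N \right)} = -97$ ($z{\left(S,N \right)} = 3 - \left(-10\right)^{2} = 3 - 100 = -97$)
$1050508 - z{\left(1448,-1337 \right)} = 1050508 - -97 = 1050508 + 97 = 1050605$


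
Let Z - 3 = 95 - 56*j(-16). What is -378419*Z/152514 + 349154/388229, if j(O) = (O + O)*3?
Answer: -402074884939309/29605178853 ≈ -13581.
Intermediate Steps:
j(O) = 6*O (j(O) = (2*O)*3 = 6*O)
Z = 5474 (Z = 3 + (95 - 336*(-16)) = 3 + (95 - 56*(-96)) = 3 + (95 + 5376) = 3 + 5471 = 5474)
-378419*Z/152514 + 349154/388229 = -378419/(152514/5474) + 349154/388229 = -378419/(152514*(1/5474)) + 349154*(1/388229) = -378419/76257/2737 + 349154/388229 = -378419*2737/76257 + 349154/388229 = -1035732803/76257 + 349154/388229 = -402074884939309/29605178853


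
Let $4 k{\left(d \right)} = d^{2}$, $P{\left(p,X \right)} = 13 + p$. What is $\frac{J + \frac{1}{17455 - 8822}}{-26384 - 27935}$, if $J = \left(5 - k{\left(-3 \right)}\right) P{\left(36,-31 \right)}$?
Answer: $- \frac{4653191}{1875743708} \approx -0.0024807$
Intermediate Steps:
$k{\left(d \right)} = \frac{d^{2}}{4}$
$J = \frac{539}{4}$ ($J = \left(5 - \frac{\left(-3\right)^{2}}{4}\right) \left(13 + 36\right) = \left(5 - \frac{1}{4} \cdot 9\right) 49 = \left(5 - \frac{9}{4}\right) 49 = \frac{11}{4} \cdot 49 = \frac{539}{4} \approx 134.75$)
$\frac{J + \frac{1}{17455 - 8822}}{-26384 - 27935} = \frac{\frac{539}{4} + \frac{1}{17455 - 8822}}{-26384 - 27935} = \frac{\frac{539}{4} + \frac{1}{8633}}{-54319} = \left(\frac{539}{4} + \frac{1}{8633}\right) \left(- \frac{1}{54319}\right) = \frac{4653191}{34532} \left(- \frac{1}{54319}\right) = - \frac{4653191}{1875743708}$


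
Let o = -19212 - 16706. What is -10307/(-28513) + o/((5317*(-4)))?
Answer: 621669605/303207242 ≈ 2.0503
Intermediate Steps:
o = -35918
-10307/(-28513) + o/((5317*(-4))) = -10307/(-28513) - 35918/(5317*(-4)) = -10307*(-1/28513) - 35918/(-21268) = 10307/28513 - 35918*(-1/21268) = 10307/28513 + 17959/10634 = 621669605/303207242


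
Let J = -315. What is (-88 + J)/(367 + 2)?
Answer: -403/369 ≈ -1.0921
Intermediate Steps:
(-88 + J)/(367 + 2) = (-88 - 315)/(367 + 2) = -403/369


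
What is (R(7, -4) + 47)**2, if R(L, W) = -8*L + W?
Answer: 169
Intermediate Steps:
R(L, W) = W - 8*L
(R(7, -4) + 47)**2 = ((-4 - 8*7) + 47)**2 = ((-4 - 56) + 47)**2 = (-60 + 47)**2 = (-13)**2 = 169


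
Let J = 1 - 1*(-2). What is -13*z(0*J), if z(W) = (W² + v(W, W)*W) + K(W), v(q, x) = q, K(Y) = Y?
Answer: 0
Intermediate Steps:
J = 3 (J = 1 + 2 = 3)
z(W) = W + 2*W² (z(W) = (W² + W*W) + W = (W² + W²) + W = 2*W² + W = W + 2*W²)
-13*z(0*J) = -13*0*3*(1 + 2*(0*3)) = -0*(1 + 2*0) = -0*(1 + 0) = -0 = -13*0 = 0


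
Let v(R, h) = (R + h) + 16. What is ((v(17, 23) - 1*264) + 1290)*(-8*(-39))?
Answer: 337584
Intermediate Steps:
v(R, h) = 16 + R + h
((v(17, 23) - 1*264) + 1290)*(-8*(-39)) = (((16 + 17 + 23) - 1*264) + 1290)*(-8*(-39)) = ((56 - 264) + 1290)*312 = (-208 + 1290)*312 = 1082*312 = 337584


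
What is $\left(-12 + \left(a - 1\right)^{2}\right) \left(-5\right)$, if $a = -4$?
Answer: $-65$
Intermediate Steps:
$\left(-12 + \left(a - 1\right)^{2}\right) \left(-5\right) = \left(-12 + \left(-4 - 1\right)^{2}\right) \left(-5\right) = \left(-12 + \left(-5\right)^{2}\right) \left(-5\right) = \left(-12 + 25\right) \left(-5\right) = 13 \left(-5\right) = -65$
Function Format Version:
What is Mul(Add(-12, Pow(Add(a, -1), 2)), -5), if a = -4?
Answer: -65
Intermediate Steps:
Mul(Add(-12, Pow(Add(a, -1), 2)), -5) = Mul(Add(-12, Pow(Add(-4, -1), 2)), -5) = Mul(Add(-12, Pow(-5, 2)), -5) = Mul(Add(-12, 25), -5) = Mul(13, -5) = -65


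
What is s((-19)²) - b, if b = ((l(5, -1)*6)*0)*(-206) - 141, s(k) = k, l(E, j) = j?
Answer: 502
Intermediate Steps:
b = -141 (b = (-1*6*0)*(-206) - 141 = -6*0*(-206) - 141 = 0*(-206) - 141 = 0 - 141 = -141)
s((-19)²) - b = (-19)² - 1*(-141) = 361 + 141 = 502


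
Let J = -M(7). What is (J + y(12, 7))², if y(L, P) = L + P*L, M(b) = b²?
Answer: 2209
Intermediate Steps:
y(L, P) = L + L*P
J = -49 (J = -1*7² = -1*49 = -49)
(J + y(12, 7))² = (-49 + 12*(1 + 7))² = (-49 + 12*8)² = (-49 + 96)² = 47² = 2209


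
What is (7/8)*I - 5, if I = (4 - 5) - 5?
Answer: -41/4 ≈ -10.250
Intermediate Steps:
I = -6 (I = -1 - 5 = -6)
(7/8)*I - 5 = (7/8)*(-6) - 5 = -21/4 - 5 = -41/4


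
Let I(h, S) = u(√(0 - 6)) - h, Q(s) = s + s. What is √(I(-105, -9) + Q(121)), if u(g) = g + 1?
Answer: √(348 + I*√6) ≈ 18.655 + 0.06565*I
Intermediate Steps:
Q(s) = 2*s
u(g) = 1 + g
I(h, S) = 1 - h + I*√6 (I(h, S) = (1 + √(0 - 6)) - h = (1 + √(-6)) - h = (1 + I*√6) - h = 1 - h + I*√6)
√(I(-105, -9) + Q(121)) = √((1 - 1*(-105) + I*√6) + 2*121) = √((1 + 105 + I*√6) + 242) = √((106 + I*√6) + 242) = √(348 + I*√6)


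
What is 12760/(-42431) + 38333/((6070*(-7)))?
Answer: -2168679923/1802893190 ≈ -1.2029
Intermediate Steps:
12760/(-42431) + 38333/((6070*(-7))) = 12760*(-1/42431) + 38333/(-42490) = -12760/42431 + 38333*(-1/42490) = -12760/42431 - 38333/42490 = -2168679923/1802893190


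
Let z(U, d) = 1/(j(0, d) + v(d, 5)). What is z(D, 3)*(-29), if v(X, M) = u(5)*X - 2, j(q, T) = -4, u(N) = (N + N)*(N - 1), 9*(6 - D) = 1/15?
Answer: -29/114 ≈ -0.25439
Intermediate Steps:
D = 809/135 (D = 6 - 1/(9*15) = 6 - ⅑*1/15 = 6 - 1/135 = 809/135 ≈ 5.9926)
u(N) = 2*N*(-1 + N) (u(N) = (2*N)*(-1 + N) = 2*N*(-1 + N))
v(X, M) = -2 + 40*X (v(X, M) = (2*5*(-1 + 5))*X - 2 = (2*5*4)*X - 2 = 40*X - 2 = -2 + 40*X)
z(U, d) = 1/(-6 + 40*d) (z(U, d) = 1/(-4 + (-2 + 40*d)) = 1/(-6 + 40*d))
z(D, 3)*(-29) = (1/(2*(-3 + 20*3)))*(-29) = (1/(2*(-3 + 60)))*(-29) = ((½)/57)*(-29) = ((½)*(1/57))*(-29) = (1/114)*(-29) = -29/114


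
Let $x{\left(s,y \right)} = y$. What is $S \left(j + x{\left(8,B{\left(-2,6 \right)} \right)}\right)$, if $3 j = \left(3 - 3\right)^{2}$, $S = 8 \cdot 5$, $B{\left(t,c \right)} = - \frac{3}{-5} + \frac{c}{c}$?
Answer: $64$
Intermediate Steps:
$B{\left(t,c \right)} = \frac{8}{5}$ ($B{\left(t,c \right)} = \left(-3\right) \left(- \frac{1}{5}\right) + 1 = \frac{3}{5} + 1 = \frac{8}{5}$)
$S = 40$
$j = 0$ ($j = \frac{\left(3 - 3\right)^{2}}{3} = \frac{0^{2}}{3} = \frac{1}{3} \cdot 0 = 0$)
$S \left(j + x{\left(8,B{\left(-2,6 \right)} \right)}\right) = 40 \left(0 + \frac{8}{5}\right) = 40 \cdot \frac{8}{5} = 64$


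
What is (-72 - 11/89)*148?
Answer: -950012/89 ≈ -10674.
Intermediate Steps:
(-72 - 11/89)*148 = -6419/89*148 = -950012/89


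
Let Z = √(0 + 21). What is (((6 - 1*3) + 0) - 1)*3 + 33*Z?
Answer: 6 + 33*√21 ≈ 157.23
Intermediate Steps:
Z = √21 ≈ 4.5826
(((6 - 1*3) + 0) - 1)*3 + 33*Z = (((6 - 1*3) + 0) - 1)*3 + 33*√21 = (((6 - 3) + 0) - 1)*3 + 33*√21 = ((3 + 0) - 1)*3 + 33*√21 = (3 - 1)*3 + 33*√21 = 2*3 + 33*√21 = 6 + 33*√21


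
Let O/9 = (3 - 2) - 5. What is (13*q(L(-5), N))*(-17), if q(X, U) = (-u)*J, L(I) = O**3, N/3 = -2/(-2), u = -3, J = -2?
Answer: 1326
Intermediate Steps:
O = -36 (O = 9*((3 - 2) - 5) = 9*(1 - 5) = 9*(-4) = -36)
N = 3 (N = 3*(-2/(-2)) = 3*(-2*(-1/2)) = 3*1 = 3)
L(I) = -46656 (L(I) = (-36)**3 = -46656)
q(X, U) = -6 (q(X, U) = -1*(-3)*(-2) = 3*(-2) = -6)
(13*q(L(-5), N))*(-17) = (13*(-6))*(-17) = -78*(-17) = 1326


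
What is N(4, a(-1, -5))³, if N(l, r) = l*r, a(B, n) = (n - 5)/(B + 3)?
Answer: -8000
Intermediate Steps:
a(B, n) = (-5 + n)/(3 + B)
N(4, a(-1, -5))³ = (4*((-5 - 5)/(3 - 1)))³ = (4*(-10/2))³ = (4*((½)*(-10)))³ = (4*(-5))³ = (-20)³ = -8000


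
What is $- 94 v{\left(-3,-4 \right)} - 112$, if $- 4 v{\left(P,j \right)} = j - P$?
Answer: $- \frac{271}{2} \approx -135.5$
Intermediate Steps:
$v{\left(P,j \right)} = - \frac{j}{4} + \frac{P}{4}$ ($v{\left(P,j \right)} = - \frac{j - P}{4} = - \frac{j}{4} + \frac{P}{4}$)
$- 94 v{\left(-3,-4 \right)} - 112 = - 94 \left(\left(- \frac{1}{4}\right) \left(-4\right) + \frac{1}{4} \left(-3\right)\right) - 112 = - 94 \left(1 - \frac{3}{4}\right) - 112 = \left(-94\right) \frac{1}{4} - 112 = - \frac{47}{2} - 112 = - \frac{271}{2}$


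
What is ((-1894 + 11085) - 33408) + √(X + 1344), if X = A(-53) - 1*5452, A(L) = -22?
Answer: -24217 + I*√4130 ≈ -24217.0 + 64.265*I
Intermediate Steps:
X = -5474 (X = -22 - 1*5452 = -22 - 5452 = -5474)
((-1894 + 11085) - 33408) + √(X + 1344) = ((-1894 + 11085) - 33408) + √(-5474 + 1344) = (9191 - 33408) + √(-4130) = -24217 + I*√4130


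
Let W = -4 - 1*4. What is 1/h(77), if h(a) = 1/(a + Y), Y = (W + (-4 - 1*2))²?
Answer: 273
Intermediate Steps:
W = -8 (W = -4 - 4 = -8)
Y = 196 (Y = (-8 + (-4 - 1*2))² = (-8 + (-4 - 2))² = (-8 - 6)² = (-14)² = 196)
h(a) = 1/(196 + a) (h(a) = 1/(a + 196) = 1/(196 + a))
1/h(77) = 1/(1/(196 + 77)) = 1/(1/273) = 273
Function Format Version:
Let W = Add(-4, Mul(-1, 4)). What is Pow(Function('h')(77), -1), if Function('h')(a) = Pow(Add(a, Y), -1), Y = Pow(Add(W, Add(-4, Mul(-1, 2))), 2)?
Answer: 273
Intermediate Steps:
W = -8 (W = Add(-4, -4) = -8)
Y = 196 (Y = Pow(Add(-8, Add(-4, Mul(-1, 2))), 2) = Pow(Add(-8, Add(-4, -2)), 2) = Pow(Add(-8, -6), 2) = Pow(-14, 2) = 196)
Function('h')(a) = Pow(Add(196, a), -1) (Function('h')(a) = Pow(Add(a, 196), -1) = Pow(Add(196, a), -1))
Pow(Function('h')(77), -1) = Pow(Pow(Add(196, 77), -1), -1) = Pow(Pow(273, -1), -1) = Pow(Rational(1, 273), -1) = 273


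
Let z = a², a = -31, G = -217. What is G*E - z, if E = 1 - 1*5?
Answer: -93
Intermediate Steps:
E = -4 (E = 1 - 5 = -4)
z = 961 (z = (-31)² = 961)
G*E - z = -217*(-4) - 1*961 = 868 - 961 = -93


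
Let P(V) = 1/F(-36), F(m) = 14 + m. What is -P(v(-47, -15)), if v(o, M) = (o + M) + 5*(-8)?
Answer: 1/22 ≈ 0.045455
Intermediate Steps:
v(o, M) = -40 + M + o (v(o, M) = (M + o) - 40 = -40 + M + o)
P(V) = -1/22 (P(V) = 1/(14 - 36) = 1/(-22) = -1/22)
-P(v(-47, -15)) = -1*(-1/22) = 1/22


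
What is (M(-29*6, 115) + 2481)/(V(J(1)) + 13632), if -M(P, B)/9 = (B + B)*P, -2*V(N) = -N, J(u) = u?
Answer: 725322/27265 ≈ 26.603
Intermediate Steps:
V(N) = N/2 (V(N) = -(-1)*N/2 = N/2)
M(P, B) = -18*B*P (M(P, B) = -9*(B + B)*P = -9*2*B*P = -18*B*P)
(M(-29*6, 115) + 2481)/(V(J(1)) + 13632) = (-18*115*(-29*6) + 2481)/((1/2)*1 + 13632) = (-18*115*(-174) + 2481)/(1/2 + 13632) = (360180 + 2481)/(27265/2) = 362661*(2/27265) = 725322/27265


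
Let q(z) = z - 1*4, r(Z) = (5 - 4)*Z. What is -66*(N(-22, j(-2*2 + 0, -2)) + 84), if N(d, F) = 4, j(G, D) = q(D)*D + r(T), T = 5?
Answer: -5808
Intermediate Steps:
r(Z) = Z (r(Z) = 1*Z = Z)
q(z) = -4 + z (q(z) = z - 4 = -4 + z)
j(G, D) = 5 + D*(-4 + D) (j(G, D) = (-4 + D)*D + 5 = D*(-4 + D) + 5 = 5 + D*(-4 + D))
-66*(N(-22, j(-2*2 + 0, -2)) + 84) = -66*(4 + 84) = -66*88 = -5808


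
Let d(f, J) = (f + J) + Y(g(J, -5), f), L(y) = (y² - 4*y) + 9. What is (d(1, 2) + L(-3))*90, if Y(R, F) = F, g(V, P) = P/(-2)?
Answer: 3060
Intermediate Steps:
g(V, P) = -P/2 (g(V, P) = P*(-½) = -P/2)
L(y) = 9 + y² - 4*y
d(f, J) = J + 2*f (d(f, J) = (f + J) + f = (J + f) + f = J + 2*f)
(d(1, 2) + L(-3))*90 = ((2 + 2*1) + (9 + (-3)² - 4*(-3)))*90 = ((2 + 2) + (9 + 9 + 12))*90 = (4 + 30)*90 = 34*90 = 3060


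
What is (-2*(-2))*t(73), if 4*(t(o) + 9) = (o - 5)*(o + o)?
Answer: 9892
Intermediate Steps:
t(o) = -9 + o*(-5 + o)/2 (t(o) = -9 + ((o - 5)*(o + o))/4 = -9 + ((-5 + o)*(2*o))/4 = -9 + (2*o*(-5 + o))/4 = -9 + o*(-5 + o)/2)
(-2*(-2))*t(73) = (-2*(-2))*(-9 + (1/2)*73**2 - 5/2*73) = 4*(-9 + (1/2)*5329 - 365/2) = 4*(-9 + 5329/2 - 365/2) = 4*2473 = 9892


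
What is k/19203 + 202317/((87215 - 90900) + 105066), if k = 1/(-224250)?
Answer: 871232183860369/436574237667750 ≈ 1.9956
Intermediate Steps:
k = -1/224250 ≈ -4.4593e-6
k/19203 + 202317/((87215 - 90900) + 105066) = -1/224250/19203 + 202317/((87215 - 90900) + 105066) = -1/224250*1/19203 + 202317/(-3685 + 105066) = -1/4306272750 + 202317/101381 = 871232183860369/436574237667750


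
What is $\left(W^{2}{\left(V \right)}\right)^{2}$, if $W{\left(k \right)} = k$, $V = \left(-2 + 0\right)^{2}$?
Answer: $256$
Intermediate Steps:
$V = 4$ ($V = \left(-2\right)^{2} = 4$)
$\left(W^{2}{\left(V \right)}\right)^{2} = \left(4^{2}\right)^{2} = 16^{2} = 256$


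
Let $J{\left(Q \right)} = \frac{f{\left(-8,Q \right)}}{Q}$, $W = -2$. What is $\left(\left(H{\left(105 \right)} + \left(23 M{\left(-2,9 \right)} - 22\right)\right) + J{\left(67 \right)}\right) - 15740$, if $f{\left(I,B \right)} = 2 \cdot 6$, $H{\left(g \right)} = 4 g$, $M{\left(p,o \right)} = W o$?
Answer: $- \frac{1055640}{67} \approx -15756.0$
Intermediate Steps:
$M{\left(p,o \right)} = - 2 o$
$f{\left(I,B \right)} = 12$
$J{\left(Q \right)} = \frac{12}{Q}$
$\left(\left(H{\left(105 \right)} + \left(23 M{\left(-2,9 \right)} - 22\right)\right) + J{\left(67 \right)}\right) - 15740 = \left(\left(4 \cdot 105 + \left(23 \left(\left(-2\right) 9\right) - 22\right)\right) + \frac{12}{67}\right) - 15740 = \left(\left(420 + \left(23 \left(-18\right) - 22\right)\right) + 12 \cdot \frac{1}{67}\right) - 15740 = \left(\left(420 - 436\right) + \frac{12}{67}\right) - 15740 = \left(-16 + \frac{12}{67}\right) - 15740 = - \frac{1060}{67} - 15740 = - \frac{1055640}{67}$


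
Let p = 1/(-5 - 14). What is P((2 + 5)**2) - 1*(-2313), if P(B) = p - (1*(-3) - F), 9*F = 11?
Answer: 396236/171 ≈ 2317.2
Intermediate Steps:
F = 11/9 (F = (1/9)*11 = 11/9 ≈ 1.2222)
p = -1/19 (p = 1/(-19) = -1/19 ≈ -0.052632)
P(B) = 713/171 (P(B) = -1/19 - (1*(-3) - 1*11/9) = -1/19 - (-3 - 11/9) = -1/19 - 1*(-38/9) = -1/19 + 38/9 = 713/171)
P((2 + 5)**2) - 1*(-2313) = 713/171 - 1*(-2313) = 713/171 + 2313 = 396236/171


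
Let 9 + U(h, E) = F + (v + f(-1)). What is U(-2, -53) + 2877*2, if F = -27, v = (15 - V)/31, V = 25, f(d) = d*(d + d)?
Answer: 177310/31 ≈ 5719.7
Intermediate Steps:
f(d) = 2*d² (f(d) = d*(2*d) = 2*d²)
v = -10/31 (v = (15 - 1*25)/31 = (15 - 25)*(1/31) = -10*1/31 = -10/31 ≈ -0.32258)
U(h, E) = -1064/31 (U(h, E) = -9 + (-27 + (-10/31 + 2*(-1)²)) = -9 + (-27 + (-10/31 + 2*1)) = -9 + (-27 + (-10/31 + 2)) = -9 + (-27 + 52/31) = -9 - 785/31 = -1064/31)
U(-2, -53) + 2877*2 = -1064/31 + 2877*2 = -1064/31 + 5754 = 177310/31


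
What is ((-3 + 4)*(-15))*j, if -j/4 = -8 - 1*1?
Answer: -540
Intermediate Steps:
j = 36 (j = -4*(-8 - 1*1) = -4*(-8 - 1) = -4*(-9) = 36)
((-3 + 4)*(-15))*j = ((-3 + 4)*(-15))*36 = (1*(-15))*36 = -15*36 = -540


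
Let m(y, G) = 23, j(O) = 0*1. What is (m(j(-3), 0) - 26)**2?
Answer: 9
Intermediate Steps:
j(O) = 0
(m(j(-3), 0) - 26)**2 = (23 - 26)**2 = (-3)**2 = 9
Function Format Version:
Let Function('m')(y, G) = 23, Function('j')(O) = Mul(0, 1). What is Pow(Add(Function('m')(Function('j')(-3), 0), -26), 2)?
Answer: 9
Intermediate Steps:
Function('j')(O) = 0
Pow(Add(Function('m')(Function('j')(-3), 0), -26), 2) = Pow(Add(23, -26), 2) = Pow(-3, 2) = 9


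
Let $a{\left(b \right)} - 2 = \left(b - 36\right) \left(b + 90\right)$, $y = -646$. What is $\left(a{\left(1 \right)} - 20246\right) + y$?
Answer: $-24075$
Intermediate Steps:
$a{\left(b \right)} = 2 + \left(-36 + b\right) \left(90 + b\right)$ ($a{\left(b \right)} = 2 + \left(b - 36\right) \left(b + 90\right) = 2 + \left(-36 + b\right) \left(90 + b\right)$)
$\left(a{\left(1 \right)} - 20246\right) + y = \left(\left(-3238 + 1^{2} + 54 \cdot 1\right) - 20246\right) - 646 = \left(\left(-3238 + 1 + 54\right) - 20246\right) - 646 = \left(-3183 - 20246\right) - 646 = -23429 - 646 = -24075$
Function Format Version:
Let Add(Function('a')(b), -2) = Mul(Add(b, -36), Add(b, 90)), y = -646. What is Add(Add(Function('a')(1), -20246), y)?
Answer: -24075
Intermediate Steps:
Function('a')(b) = Add(2, Mul(Add(-36, b), Add(90, b))) (Function('a')(b) = Add(2, Mul(Add(b, -36), Add(b, 90))) = Add(2, Mul(Add(-36, b), Add(90, b))))
Add(Add(Function('a')(1), -20246), y) = Add(Add(Add(-3238, Pow(1, 2), Mul(54, 1)), -20246), -646) = Add(Add(Add(-3238, 1, 54), -20246), -646) = Add(Add(-3183, -20246), -646) = Add(-23429, -646) = -24075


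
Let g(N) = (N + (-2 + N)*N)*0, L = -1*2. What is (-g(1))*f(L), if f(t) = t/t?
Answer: 0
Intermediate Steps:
L = -2
f(t) = 1
g(N) = 0 (g(N) = (N + N*(-2 + N))*0 = 0)
(-g(1))*f(L) = -1*0*1 = 0*1 = 0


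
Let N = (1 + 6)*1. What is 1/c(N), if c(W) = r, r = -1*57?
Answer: -1/57 ≈ -0.017544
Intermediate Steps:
r = -57
N = 7 (N = 7*1 = 7)
c(W) = -57
1/c(N) = 1/(-57) = -1/57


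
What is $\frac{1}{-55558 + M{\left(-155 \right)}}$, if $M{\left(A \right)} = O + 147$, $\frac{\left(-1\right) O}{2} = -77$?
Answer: $- \frac{1}{55257} \approx -1.8097 \cdot 10^{-5}$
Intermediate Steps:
$O = 154$ ($O = \left(-2\right) \left(-77\right) = 154$)
$M{\left(A \right)} = 301$ ($M{\left(A \right)} = 154 + 147 = 301$)
$\frac{1}{-55558 + M{\left(-155 \right)}} = \frac{1}{-55558 + 301} = \frac{1}{-55257} = - \frac{1}{55257}$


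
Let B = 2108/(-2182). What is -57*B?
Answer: 60078/1091 ≈ 55.067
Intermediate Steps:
B = -1054/1091 (B = 2108*(-1/2182) = -1054/1091 ≈ -0.96609)
-57*B = -57*(-1054/1091) = 60078/1091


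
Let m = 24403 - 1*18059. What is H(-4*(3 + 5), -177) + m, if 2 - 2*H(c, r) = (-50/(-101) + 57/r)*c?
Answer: 37826351/5959 ≈ 6347.8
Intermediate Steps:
m = 6344 (m = 24403 - 18059 = 6344)
H(c, r) = 1 - c*(50/101 + 57/r)/2 (H(c, r) = 1 - (-50/(-101) + 57/r)*c/2 = 1 - (-50*(-1/101) + 57/r)*c/2 = 1 - (50/101 + 57/r)*c/2 = 1 - c*(50/101 + 57/r)/2)
H(-4*(3 + 5), -177) + m = (1 - (-100)*(3 + 5)/101 - 57/2*(-4*(3 + 5))/(-177)) + 6344 = (1 - (-100)*8/101 - 57/2*(-4*8)*(-1/177)) + 6344 = (1 - 25/101*(-32) - 57/2*(-32)*(-1/177)) + 6344 = (1 + 800/101 - 304/59) + 6344 = 22455/5959 + 6344 = 37826351/5959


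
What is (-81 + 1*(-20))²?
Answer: 10201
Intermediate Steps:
(-81 + 1*(-20))² = (-81 - 20)² = (-101)² = 10201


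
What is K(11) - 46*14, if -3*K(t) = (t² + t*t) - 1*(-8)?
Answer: -2182/3 ≈ -727.33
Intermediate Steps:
K(t) = -8/3 - 2*t²/3 (K(t) = -((t² + t*t) - 1*(-8))/3 = -((t² + t²) + 8)/3 = -(2*t² + 8)/3 = -(8 + 2*t²)/3 = -8/3 - 2*t²/3)
K(11) - 46*14 = (-8/3 - ⅔*11²) - 46*14 = (-8/3 - ⅔*121) - 644 = (-8/3 - 242/3) - 644 = -250/3 - 644 = -2182/3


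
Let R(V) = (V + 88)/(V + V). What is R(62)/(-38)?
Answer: -75/2356 ≈ -0.031834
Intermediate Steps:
R(V) = (88 + V)/(2*V) (R(V) = (88 + V)/((2*V)) = (88 + V)*(1/(2*V)) = (88 + V)/(2*V))
R(62)/(-38) = ((½)*(88 + 62)/62)/(-38) = ((½)*(1/62)*150)*(-1/38) = (75/62)*(-1/38) = -75/2356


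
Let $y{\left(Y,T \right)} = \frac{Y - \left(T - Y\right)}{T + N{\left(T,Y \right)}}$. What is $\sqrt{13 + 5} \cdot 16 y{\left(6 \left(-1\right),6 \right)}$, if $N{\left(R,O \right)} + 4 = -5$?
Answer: $288 \sqrt{2} \approx 407.29$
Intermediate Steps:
$N{\left(R,O \right)} = -9$ ($N{\left(R,O \right)} = -4 - 5 = -9$)
$y{\left(Y,T \right)} = \frac{- T + 2 Y}{-9 + T}$ ($y{\left(Y,T \right)} = \frac{Y - \left(T - Y\right)}{T - 9} = \frac{- T + 2 Y}{-9 + T}$)
$\sqrt{13 + 5} \cdot 16 y{\left(6 \left(-1\right),6 \right)} = \sqrt{13 + 5} \cdot 16 \frac{\left(-1\right) 6 + 2 \cdot 6 \left(-1\right)}{-9 + 6} = \sqrt{18} \cdot 16 \frac{-6 + 2 \left(-6\right)}{-3} = 3 \sqrt{2} \cdot 16 \left(- \frac{-6 - 12}{3}\right) = 48 \sqrt{2} \left(\left(- \frac{1}{3}\right) \left(-18\right)\right) = 48 \sqrt{2} \cdot 6 = 288 \sqrt{2}$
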